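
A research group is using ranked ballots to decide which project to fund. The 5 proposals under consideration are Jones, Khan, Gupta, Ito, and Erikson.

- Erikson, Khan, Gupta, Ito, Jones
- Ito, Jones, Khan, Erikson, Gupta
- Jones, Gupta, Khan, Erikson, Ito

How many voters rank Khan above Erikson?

Ballots ranking Khan above Erikson: 2.
Ballots ranking Erikson above Khan: 1.
So 2 of 3 voters prefer Khan to Erikson.

2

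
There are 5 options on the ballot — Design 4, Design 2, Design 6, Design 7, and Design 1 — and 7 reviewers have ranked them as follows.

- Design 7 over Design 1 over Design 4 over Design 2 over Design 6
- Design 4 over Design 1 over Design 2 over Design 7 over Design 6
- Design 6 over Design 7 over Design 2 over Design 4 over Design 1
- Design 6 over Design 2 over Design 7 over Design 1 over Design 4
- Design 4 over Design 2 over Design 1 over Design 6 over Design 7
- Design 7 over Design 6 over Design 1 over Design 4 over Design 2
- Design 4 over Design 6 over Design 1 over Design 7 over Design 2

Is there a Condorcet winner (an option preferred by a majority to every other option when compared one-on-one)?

Head-to-head results (7 voters total):
Design 4 vs Design 2: Design 4 wins 5–2.
Design 4 vs Design 6: Design 4 wins 4–3.
Design 4 vs Design 7: Design 7 wins 4–3.
Design 4 vs Design 1: Design 4 wins 4–3.
Design 2 vs Design 6: Design 6 wins 4–3.
Design 2 vs Design 7: Design 7 wins 4–3.
Design 2 vs Design 1: Design 1 wins 4–3.
Design 6 vs Design 7: Design 6 wins 4–3.
Design 6 vs Design 1: Design 6 wins 4–3.
Design 7 vs Design 1: Design 7 wins 4–3.
No candidate beats all others: Design 4 beats Design 6 beats Design 7 beats Design 4, a majority cycle.

No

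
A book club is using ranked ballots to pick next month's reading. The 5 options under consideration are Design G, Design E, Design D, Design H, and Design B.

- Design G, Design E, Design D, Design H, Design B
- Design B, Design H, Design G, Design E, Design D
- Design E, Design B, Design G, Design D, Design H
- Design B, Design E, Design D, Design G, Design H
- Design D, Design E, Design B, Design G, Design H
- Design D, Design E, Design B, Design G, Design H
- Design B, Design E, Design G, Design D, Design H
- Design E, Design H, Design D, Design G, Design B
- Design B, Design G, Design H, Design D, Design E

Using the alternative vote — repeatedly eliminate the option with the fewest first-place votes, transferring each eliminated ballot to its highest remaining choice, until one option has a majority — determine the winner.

Round 1: Design B 4, Design E 2, Design D 2, Design G 1, Design H 0. Design H has the fewest and is eliminated.
Round 2: Design B 4, Design E 2, Design D 2, Design G 1. Design G has the fewest and is eliminated.
Round 3: Design B 4, Design E 3, Design D 2. Design D has the fewest and is eliminated.
Round 4: Design E 5, Design B 4. Design E has a majority.

Design E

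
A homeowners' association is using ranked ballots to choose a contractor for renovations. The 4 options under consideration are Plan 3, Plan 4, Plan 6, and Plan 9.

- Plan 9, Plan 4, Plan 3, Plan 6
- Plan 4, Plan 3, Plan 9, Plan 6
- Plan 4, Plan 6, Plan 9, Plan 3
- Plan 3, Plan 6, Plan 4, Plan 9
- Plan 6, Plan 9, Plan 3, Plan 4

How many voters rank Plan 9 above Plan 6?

Ballots ranking Plan 9 above Plan 6: 2.
Ballots ranking Plan 6 above Plan 9: 3.
So 2 of 5 voters prefer Plan 9 to Plan 6.

2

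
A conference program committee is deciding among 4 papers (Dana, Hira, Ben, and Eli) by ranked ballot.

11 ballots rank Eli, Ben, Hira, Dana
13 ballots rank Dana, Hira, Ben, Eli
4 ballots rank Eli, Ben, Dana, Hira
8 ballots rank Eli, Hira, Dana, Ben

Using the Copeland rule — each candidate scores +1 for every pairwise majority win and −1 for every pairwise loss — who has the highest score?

Eli

Pairwise results:
  Dana vs Hira: Hira wins 19–17.
  Dana vs Ben: Dana wins 21–15.
  Dana vs Eli: Eli wins 23–13.
  Hira vs Ben: Hira wins 21–15.
  Hira vs Eli: Eli wins 23–13.
  Ben vs Eli: Eli wins 23–13.
Copeland scores (wins − losses):
  Dana: 1 − 2 = -1
  Hira: 2 − 1 = 1
  Ben: 0 − 3 = -3
  Eli: 3 − 0 = 3
Eli has the best Copeland score.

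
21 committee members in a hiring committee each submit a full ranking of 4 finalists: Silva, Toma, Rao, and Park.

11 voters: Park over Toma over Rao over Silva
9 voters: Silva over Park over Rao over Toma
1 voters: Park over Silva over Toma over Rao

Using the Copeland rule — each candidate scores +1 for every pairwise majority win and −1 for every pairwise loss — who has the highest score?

Park

Pairwise results:
  Silva vs Toma: Toma wins 11–10.
  Silva vs Rao: Rao wins 11–10.
  Silva vs Park: Park wins 12–9.
  Toma vs Rao: Toma wins 12–9.
  Toma vs Park: Park wins 21–0.
  Rao vs Park: Park wins 21–0.
Copeland scores (wins − losses):
  Silva: 0 − 3 = -3
  Toma: 2 − 1 = 1
  Rao: 1 − 2 = -1
  Park: 3 − 0 = 3
Park has the best Copeland score.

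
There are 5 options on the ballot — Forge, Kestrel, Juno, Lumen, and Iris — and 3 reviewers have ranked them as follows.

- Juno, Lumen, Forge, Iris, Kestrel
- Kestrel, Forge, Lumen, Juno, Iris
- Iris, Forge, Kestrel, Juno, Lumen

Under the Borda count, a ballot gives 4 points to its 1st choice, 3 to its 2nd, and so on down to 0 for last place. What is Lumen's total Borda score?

Borda scores:
  Forge: 2 + 3 + 3 = 8
  Kestrel: 0 + 4 + 2 = 6
  Juno: 4 + 1 + 1 = 6
  Lumen: 3 + 2 + 0 = 5
  Iris: 1 + 0 + 4 = 5

5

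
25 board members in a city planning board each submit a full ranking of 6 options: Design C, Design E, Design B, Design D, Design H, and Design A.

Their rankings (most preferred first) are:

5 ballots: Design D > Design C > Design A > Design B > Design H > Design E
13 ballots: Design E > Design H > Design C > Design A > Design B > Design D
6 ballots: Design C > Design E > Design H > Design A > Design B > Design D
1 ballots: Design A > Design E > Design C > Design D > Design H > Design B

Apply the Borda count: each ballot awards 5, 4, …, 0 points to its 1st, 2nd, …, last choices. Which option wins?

Design E

Borda scores:
  Design C: 5·4 + 13·3 + 6·5 + 3 = 92
  Design E: 5·0 + 13·5 + 6·4 + 4 = 93
  Design B: 5·2 + 13·1 + 6·1 + 0 = 29
  Design D: 5·5 + 13·0 + 6·0 + 2 = 27
  Design H: 5·1 + 13·4 + 6·3 + 1 = 76
  Design A: 5·3 + 13·2 + 6·2 + 5 = 58
Design E has the highest total.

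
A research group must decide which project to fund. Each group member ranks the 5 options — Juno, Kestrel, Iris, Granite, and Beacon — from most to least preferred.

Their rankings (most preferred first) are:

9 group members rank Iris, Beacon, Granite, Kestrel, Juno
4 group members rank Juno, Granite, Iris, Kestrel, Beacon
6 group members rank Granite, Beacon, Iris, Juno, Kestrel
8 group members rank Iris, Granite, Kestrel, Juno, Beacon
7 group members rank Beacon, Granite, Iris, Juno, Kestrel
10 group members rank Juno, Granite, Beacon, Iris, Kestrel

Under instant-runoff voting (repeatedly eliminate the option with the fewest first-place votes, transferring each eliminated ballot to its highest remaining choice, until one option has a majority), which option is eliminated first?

Round 1: Iris 17, Juno 14, Beacon 7, Granite 6, Kestrel 0. Kestrel has the fewest and is eliminated.
Round 2: Iris 17, Juno 14, Beacon 7, Granite 6. Granite has the fewest and is eliminated.
Round 3: Iris 17, Juno 14, Beacon 13. Beacon has the fewest and is eliminated.
Round 4: Iris 30, Juno 14. Iris has a majority.

Kestrel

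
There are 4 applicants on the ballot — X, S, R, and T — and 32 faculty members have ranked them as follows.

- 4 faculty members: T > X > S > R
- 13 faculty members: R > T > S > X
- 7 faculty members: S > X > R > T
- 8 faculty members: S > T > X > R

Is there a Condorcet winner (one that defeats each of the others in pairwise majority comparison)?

No

Head-to-head results (32 voters total):
X vs S: S wins 28–4.
X vs R: X wins 19–13.
X vs T: T wins 25–7.
S vs R: S wins 19–13.
S vs T: T wins 17–15.
R vs T: R wins 20–12.
No candidate beats all others: X beats R beats T beats X, a majority cycle.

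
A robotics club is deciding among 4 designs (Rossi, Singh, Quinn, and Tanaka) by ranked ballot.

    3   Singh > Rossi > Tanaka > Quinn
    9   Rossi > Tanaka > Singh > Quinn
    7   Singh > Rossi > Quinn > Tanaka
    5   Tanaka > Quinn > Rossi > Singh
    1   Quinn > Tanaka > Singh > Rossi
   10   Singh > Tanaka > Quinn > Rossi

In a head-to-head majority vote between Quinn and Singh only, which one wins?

Singh

Ballots ranking Quinn above Singh: 5+1 = 6.
Ballots ranking Singh above Quinn: 3+9+7+10 = 29.
Singh wins the head-to-head, 29–6.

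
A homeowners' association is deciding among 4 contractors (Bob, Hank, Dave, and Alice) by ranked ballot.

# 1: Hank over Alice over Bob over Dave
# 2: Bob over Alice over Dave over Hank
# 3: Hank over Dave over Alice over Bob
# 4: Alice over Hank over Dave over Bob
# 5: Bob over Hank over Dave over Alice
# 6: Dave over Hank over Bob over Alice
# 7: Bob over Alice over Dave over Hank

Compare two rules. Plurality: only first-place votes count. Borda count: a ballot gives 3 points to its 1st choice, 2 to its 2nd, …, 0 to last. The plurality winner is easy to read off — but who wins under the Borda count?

Plurality first-place counts: Bob 3, Hank 2, Dave 1, Alice 1 → Bob.
Borda totals: Bob 11, Hank 12, Dave 9, Alice 10 → Hank.

Hank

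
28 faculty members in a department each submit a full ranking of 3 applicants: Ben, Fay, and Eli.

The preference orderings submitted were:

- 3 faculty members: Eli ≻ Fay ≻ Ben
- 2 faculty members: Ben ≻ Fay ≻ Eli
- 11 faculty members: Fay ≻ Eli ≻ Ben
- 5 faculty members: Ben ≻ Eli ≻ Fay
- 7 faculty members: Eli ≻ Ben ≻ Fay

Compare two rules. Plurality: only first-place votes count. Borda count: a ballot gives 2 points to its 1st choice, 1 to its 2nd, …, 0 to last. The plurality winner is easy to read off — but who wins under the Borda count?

Eli

Plurality first-place counts: Ben 7, Fay 11, Eli 10 → Fay.
Borda totals: Ben 21, Fay 27, Eli 36 → Eli.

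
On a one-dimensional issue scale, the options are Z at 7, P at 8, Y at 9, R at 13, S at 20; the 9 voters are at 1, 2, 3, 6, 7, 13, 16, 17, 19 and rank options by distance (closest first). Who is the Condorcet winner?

Z

With single-peaked preferences on a line, the Condorcet winner is the candidate closest to the median voter.
The median voter (position 7) is closest to Z at 7.
Check: Z vs R — voters closer to Z: 5 of 9.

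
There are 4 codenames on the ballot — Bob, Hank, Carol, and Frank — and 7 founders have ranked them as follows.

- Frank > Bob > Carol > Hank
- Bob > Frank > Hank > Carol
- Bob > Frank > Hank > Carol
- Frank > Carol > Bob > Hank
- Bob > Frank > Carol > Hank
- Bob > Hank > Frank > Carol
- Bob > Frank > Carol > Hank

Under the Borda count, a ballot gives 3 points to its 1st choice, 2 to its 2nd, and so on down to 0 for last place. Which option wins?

Bob

Borda scores:
  Bob: 2 + 3 + 3 + 1 + 3 + 3 + 3 = 18
  Hank: 0 + 1 + 1 + 0 + 0 + 2 + 0 = 4
  Carol: 1 + 0 + 0 + 2 + 1 + 0 + 1 = 5
  Frank: 3 + 2 + 2 + 3 + 2 + 1 + 2 = 15
Bob has the highest total.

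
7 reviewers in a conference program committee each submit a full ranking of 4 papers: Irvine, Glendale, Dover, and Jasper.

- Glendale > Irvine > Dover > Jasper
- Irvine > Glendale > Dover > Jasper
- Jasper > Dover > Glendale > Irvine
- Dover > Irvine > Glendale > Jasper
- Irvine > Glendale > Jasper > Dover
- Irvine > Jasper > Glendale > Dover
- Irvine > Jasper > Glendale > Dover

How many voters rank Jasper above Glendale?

3

Ballots ranking Jasper above Glendale: 3.
Ballots ranking Glendale above Jasper: 4.
So 3 of 7 voters prefer Jasper to Glendale.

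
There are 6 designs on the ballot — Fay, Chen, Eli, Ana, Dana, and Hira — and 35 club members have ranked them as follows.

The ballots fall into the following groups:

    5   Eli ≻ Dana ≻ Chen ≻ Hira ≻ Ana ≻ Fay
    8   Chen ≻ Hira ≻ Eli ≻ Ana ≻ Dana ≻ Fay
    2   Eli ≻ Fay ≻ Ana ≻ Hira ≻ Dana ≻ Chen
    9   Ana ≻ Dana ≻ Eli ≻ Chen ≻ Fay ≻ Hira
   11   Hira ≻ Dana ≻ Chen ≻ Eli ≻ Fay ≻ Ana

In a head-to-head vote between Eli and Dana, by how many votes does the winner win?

Ballots ranking Eli above Dana: 5+8+2 = 15.
Ballots ranking Dana above Eli: 9+11 = 20.
Dana wins 20–15, a margin of 5.

5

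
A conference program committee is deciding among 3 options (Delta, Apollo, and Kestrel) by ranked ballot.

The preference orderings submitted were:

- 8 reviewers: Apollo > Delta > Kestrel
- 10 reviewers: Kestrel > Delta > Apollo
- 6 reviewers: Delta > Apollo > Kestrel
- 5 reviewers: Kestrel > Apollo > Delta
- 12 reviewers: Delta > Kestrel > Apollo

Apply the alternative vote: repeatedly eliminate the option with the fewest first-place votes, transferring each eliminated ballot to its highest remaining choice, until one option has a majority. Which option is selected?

Round 1: Delta 18, Kestrel 15, Apollo 8. Apollo has the fewest and is eliminated.
Round 2: Delta 26, Kestrel 15. Delta has a majority.

Delta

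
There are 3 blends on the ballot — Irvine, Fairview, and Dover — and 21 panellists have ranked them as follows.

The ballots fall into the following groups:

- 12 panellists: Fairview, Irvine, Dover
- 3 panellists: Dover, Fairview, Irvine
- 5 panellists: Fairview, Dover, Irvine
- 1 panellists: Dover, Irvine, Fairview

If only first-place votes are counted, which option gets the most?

Fairview

First-place vote totals:
  Irvine: 0
  Fairview: 17
  Dover: 4
Fairview has the most first-place votes.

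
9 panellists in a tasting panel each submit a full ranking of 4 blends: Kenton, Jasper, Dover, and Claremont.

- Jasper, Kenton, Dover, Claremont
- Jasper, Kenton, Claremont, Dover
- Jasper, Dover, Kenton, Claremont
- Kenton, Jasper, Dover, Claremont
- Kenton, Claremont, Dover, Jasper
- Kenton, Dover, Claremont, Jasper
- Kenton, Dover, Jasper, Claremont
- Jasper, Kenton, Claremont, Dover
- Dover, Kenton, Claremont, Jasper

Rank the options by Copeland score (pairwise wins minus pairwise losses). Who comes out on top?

Kenton

Pairwise results:
  Kenton vs Jasper: Kenton wins 5–4.
  Kenton vs Dover: Kenton wins 7–2.
  Kenton vs Claremont: Kenton wins 9–0.
  Jasper vs Dover: Jasper wins 5–4.
  Jasper vs Claremont: Jasper wins 6–3.
  Dover vs Claremont: Dover wins 6–3.
Copeland scores (wins − losses):
  Kenton: 3 − 0 = 3
  Jasper: 2 − 1 = 1
  Dover: 1 − 2 = -1
  Claremont: 0 − 3 = -3
Kenton has the best Copeland score.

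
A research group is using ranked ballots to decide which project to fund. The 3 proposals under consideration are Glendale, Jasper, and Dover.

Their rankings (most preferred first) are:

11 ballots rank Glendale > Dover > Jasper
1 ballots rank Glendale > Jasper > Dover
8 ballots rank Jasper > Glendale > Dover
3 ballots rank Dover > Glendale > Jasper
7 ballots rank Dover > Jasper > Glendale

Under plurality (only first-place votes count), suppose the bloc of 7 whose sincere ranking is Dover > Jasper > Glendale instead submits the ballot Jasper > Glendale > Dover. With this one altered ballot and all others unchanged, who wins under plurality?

Jasper

First-place totals with the altered ballot: Glendale 12, Jasper 15, Dover 3.
The switch changes the winner from Glendale to Jasper.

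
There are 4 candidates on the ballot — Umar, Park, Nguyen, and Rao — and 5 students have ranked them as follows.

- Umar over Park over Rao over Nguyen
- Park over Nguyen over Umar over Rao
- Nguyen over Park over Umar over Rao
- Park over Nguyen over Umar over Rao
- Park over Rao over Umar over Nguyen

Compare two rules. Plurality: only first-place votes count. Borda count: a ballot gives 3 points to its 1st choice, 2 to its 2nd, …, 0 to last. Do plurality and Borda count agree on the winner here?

Yes

Plurality first-place counts: Umar 1, Park 3, Nguyen 1, Rao 0 → Park.
Borda totals: Umar 7, Park 13, Nguyen 7, Rao 3 → Park.
The two rules agree on Park.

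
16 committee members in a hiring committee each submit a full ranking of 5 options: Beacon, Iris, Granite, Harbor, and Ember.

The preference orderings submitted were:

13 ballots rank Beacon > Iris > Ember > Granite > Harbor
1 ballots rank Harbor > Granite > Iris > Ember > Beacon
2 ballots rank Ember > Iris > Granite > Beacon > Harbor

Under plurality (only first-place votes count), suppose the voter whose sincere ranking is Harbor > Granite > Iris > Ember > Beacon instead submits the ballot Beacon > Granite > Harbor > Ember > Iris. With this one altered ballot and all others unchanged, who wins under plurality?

First-place totals with the altered ballot: Beacon 14, Iris 0, Granite 0, Harbor 0, Ember 2.
The winner is unchanged: still Beacon.

Beacon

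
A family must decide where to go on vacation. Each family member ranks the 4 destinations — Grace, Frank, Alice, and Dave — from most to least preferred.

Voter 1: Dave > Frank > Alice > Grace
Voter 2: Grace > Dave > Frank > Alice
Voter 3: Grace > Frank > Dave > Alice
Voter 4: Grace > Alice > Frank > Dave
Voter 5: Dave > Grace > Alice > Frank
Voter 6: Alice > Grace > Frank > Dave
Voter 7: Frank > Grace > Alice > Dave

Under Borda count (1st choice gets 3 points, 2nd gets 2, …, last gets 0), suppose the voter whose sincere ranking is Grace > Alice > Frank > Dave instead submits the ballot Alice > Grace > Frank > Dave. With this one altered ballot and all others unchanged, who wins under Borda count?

Grace

Borda totals with the altered ballot: Grace 14, Frank 10, Alice 9, Dave 9.
The winner is unchanged: still Grace.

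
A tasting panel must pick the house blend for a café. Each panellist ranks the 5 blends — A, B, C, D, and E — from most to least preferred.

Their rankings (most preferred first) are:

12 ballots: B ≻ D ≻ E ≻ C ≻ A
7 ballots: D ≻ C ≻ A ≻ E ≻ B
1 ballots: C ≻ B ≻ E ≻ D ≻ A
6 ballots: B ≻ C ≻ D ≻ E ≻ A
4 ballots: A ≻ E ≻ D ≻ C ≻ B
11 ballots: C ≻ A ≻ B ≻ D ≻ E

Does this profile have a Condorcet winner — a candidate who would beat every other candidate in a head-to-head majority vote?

No

Head-to-head results (41 voters total):
A vs B: A wins 22–19.
A vs C: C wins 37–4.
A vs D: D wins 26–15.
A vs E: A wins 22–19.
B vs C: C wins 23–18.
B vs D: B wins 30–11.
B vs E: B wins 30–11.
C vs D: D wins 23–18.
C vs E: C wins 25–16.
D vs E: D wins 36–5.
No candidate beats all others: A beats B beats D beats A, a majority cycle.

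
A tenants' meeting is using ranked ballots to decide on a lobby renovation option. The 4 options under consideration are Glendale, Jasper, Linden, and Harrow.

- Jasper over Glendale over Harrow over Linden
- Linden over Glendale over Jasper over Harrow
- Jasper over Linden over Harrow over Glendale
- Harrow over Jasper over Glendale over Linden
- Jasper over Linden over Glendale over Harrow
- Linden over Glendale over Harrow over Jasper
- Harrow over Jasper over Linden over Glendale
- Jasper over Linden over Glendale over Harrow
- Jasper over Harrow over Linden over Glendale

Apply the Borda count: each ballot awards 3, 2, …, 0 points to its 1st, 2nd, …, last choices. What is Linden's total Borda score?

Borda scores:
  Glendale: 2 + 2 + 0 + 1 + 1 + 2 + 0 + 1 + 0 = 9
  Jasper: 3 + 1 + 3 + 2 + 3 + 0 + 2 + 3 + 3 = 20
  Linden: 0 + 3 + 2 + 0 + 2 + 3 + 1 + 2 + 1 = 14
  Harrow: 1 + 0 + 1 + 3 + 0 + 1 + 3 + 0 + 2 = 11

14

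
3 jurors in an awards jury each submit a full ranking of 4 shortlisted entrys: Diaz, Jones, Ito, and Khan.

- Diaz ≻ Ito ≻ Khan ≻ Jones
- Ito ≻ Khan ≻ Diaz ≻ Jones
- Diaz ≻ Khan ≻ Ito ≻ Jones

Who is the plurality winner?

Diaz

First-place vote totals:
  Diaz: 2
  Jones: 0
  Ito: 1
  Khan: 0
Diaz has the most first-place votes.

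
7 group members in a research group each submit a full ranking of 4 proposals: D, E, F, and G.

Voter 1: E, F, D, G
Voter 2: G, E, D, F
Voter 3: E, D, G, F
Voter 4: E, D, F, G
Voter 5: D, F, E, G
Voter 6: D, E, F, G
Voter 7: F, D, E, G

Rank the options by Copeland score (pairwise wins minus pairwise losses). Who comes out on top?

Pairwise results:
  D vs E: E wins 4–3.
  D vs F: D wins 5–2.
  D vs G: D wins 6–1.
  E vs F: E wins 5–2.
  E vs G: E wins 6–1.
  F vs G: F wins 5–2.
Copeland scores (wins − losses):
  D: 2 − 1 = 1
  E: 3 − 0 = 3
  F: 1 − 2 = -1
  G: 0 − 3 = -3
E has the best Copeland score.

E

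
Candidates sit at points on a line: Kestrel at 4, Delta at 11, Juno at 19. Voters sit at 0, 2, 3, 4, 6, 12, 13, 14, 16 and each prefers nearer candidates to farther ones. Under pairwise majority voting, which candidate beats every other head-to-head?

Kestrel

With single-peaked preferences on a line, the Condorcet winner is the candidate closest to the median voter.
The median voter (position 6) is closest to Kestrel at 4.
Check: Kestrel vs Delta — voters closer to Kestrel: 5 of 9.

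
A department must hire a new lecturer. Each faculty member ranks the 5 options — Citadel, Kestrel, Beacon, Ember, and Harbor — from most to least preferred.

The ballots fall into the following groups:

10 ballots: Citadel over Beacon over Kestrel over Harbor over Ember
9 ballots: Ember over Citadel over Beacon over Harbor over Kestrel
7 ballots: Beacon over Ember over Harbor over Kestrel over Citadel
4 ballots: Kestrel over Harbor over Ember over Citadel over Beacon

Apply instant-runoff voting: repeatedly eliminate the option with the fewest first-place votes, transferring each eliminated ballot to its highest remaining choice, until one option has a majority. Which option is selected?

Round 1: Citadel 10, Ember 9, Beacon 7, Kestrel 4, Harbor 0. Harbor has the fewest and is eliminated.
Round 2: Citadel 10, Ember 9, Beacon 7, Kestrel 4. Kestrel has the fewest and is eliminated.
Round 3: Ember 13, Citadel 10, Beacon 7. Beacon has the fewest and is eliminated.
Round 4: Ember 20, Citadel 10. Ember has a majority.

Ember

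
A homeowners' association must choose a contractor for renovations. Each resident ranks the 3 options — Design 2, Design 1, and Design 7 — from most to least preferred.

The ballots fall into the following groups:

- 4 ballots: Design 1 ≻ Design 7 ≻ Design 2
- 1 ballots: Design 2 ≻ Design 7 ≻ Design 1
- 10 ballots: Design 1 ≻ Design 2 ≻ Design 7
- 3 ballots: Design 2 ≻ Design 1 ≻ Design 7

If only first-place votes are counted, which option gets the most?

First-place vote totals:
  Design 2: 4
  Design 1: 14
  Design 7: 0
Design 1 has the most first-place votes.

Design 1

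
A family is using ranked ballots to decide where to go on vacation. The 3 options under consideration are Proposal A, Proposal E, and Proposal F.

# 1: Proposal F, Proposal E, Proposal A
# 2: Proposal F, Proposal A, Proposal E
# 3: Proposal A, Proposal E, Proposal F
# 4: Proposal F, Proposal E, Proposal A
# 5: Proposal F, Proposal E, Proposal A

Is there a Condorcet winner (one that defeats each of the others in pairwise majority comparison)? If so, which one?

Proposal F

Head-to-head results (5 voters total):
Proposal A vs Proposal E: Proposal E wins 3–2.
Proposal A vs Proposal F: Proposal F wins 4–1.
Proposal E vs Proposal F: Proposal F wins 4–1.
Proposal F beats each rival — Proposal A (4–1), Proposal E (4–1) — so Proposal F is the Condorcet winner.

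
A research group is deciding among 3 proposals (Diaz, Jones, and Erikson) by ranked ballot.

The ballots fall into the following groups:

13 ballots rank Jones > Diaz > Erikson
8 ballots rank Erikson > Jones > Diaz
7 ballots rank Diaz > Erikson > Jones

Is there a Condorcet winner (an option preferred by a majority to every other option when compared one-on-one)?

No

Head-to-head results (28 voters total):
Diaz vs Jones: Jones wins 21–7.
Diaz vs Erikson: Diaz wins 20–8.
Jones vs Erikson: Erikson wins 15–13.
No candidate beats all others: Diaz beats Erikson beats Jones beats Diaz, a majority cycle.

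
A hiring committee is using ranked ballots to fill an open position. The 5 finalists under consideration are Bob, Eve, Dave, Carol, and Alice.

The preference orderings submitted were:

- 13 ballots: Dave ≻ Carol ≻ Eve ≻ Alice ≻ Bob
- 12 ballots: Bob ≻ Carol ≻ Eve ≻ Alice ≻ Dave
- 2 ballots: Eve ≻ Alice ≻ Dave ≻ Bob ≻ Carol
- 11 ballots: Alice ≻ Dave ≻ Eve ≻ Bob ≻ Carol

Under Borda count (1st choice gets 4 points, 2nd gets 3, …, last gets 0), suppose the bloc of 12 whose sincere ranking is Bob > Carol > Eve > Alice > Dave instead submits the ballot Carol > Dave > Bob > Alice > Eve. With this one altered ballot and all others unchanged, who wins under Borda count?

Borda totals with the altered ballot: Bob 37, Eve 56, Dave 125, Carol 87, Alice 75.
The winner is unchanged: still Dave.

Dave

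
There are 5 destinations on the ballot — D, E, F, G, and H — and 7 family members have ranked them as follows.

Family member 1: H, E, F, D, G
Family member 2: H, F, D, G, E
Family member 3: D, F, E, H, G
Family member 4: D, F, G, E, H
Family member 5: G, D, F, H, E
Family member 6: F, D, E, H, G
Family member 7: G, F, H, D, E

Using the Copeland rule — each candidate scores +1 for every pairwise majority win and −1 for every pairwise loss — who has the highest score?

F

Pairwise results:
  D vs E: D wins 6–1.
  D vs F: F wins 4–3.
  D vs G: D wins 5–2.
  D vs H: D wins 4–3.
  E vs F: F wins 6–1.
  E vs G: G wins 4–3.
  E vs H: H wins 4–3.
  F vs G: F wins 5–2.
  F vs H: F wins 5–2.
  G vs H: H wins 4–3.
Copeland scores (wins − losses):
  D: 3 − 1 = 2
  E: 0 − 4 = -4
  F: 4 − 0 = 4
  G: 1 − 3 = -2
  H: 2 − 2 = 0
F has the best Copeland score.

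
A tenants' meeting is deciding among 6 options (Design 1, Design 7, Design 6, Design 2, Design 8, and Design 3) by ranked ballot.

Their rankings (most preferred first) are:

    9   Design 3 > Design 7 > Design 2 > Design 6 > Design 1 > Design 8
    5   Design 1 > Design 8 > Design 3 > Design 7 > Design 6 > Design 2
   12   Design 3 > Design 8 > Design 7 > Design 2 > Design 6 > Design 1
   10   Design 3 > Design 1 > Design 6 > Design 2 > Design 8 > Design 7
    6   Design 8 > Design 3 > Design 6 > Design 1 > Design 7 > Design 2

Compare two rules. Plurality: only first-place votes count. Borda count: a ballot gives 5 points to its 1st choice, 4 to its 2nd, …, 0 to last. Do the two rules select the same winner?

Yes

Plurality first-place counts: Design 1 5, Design 7 0, Design 6 0, Design 2 0, Design 8 6, Design 3 31 → Design 3.
Borda totals: Design 1 86, Design 7 88, Design 6 83, Design 2 71, Design 8 108, Design 3 194 → Design 3.
The two rules agree on Design 3.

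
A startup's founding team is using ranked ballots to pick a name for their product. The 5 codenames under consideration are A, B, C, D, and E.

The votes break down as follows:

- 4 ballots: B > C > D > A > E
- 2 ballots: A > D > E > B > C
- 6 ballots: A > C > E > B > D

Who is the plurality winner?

First-place vote totals:
  A: 8
  B: 4
  C: 0
  D: 0
  E: 0
A has the most first-place votes.

A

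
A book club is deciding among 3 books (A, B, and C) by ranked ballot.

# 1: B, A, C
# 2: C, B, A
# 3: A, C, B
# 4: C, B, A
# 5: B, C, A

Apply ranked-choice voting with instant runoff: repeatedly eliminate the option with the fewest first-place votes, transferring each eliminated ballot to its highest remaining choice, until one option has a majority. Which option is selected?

Round 1: B 2, C 2, A 1. A has the fewest and is eliminated.
Round 2: C 3, B 2. C has a majority.

C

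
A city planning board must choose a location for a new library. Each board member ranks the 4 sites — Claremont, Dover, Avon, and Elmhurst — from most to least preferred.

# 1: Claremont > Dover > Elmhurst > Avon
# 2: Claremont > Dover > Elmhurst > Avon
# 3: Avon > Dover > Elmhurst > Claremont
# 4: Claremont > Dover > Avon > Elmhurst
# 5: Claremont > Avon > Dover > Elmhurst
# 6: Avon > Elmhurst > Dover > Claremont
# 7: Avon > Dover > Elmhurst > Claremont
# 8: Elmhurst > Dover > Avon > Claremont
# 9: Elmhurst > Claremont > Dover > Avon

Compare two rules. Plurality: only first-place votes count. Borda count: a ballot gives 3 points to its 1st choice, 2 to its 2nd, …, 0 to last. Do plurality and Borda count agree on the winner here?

No

Plurality first-place counts: Claremont 4, Dover 0, Avon 3, Elmhurst 2 → Claremont.
Borda totals: Claremont 14, Dover 15, Avon 13, Elmhurst 12 → Dover.
The two rules disagree: plurality picks Claremont, Borda picks Dover.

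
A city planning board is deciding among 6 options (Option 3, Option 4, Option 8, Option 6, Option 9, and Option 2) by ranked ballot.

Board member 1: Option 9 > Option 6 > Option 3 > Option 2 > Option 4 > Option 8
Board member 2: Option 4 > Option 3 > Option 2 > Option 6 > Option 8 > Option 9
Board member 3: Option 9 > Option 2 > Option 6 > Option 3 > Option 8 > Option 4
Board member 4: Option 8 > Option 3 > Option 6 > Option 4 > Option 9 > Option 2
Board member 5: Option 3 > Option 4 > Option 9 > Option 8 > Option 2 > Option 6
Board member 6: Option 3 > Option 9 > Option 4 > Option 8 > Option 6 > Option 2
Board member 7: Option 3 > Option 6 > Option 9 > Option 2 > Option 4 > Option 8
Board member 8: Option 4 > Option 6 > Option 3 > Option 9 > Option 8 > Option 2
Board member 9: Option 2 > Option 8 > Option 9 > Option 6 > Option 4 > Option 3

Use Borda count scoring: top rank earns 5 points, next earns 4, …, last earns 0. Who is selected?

Borda scores:
  Option 3: 3 + 4 + 2 + 4 + 5 + 5 + 5 + 3 + 0 = 31
  Option 4: 1 + 5 + 0 + 2 + 4 + 3 + 1 + 5 + 1 = 22
  Option 8: 0 + 1 + 1 + 5 + 2 + 2 + 0 + 1 + 4 = 16
  Option 6: 4 + 2 + 3 + 3 + 0 + 1 + 4 + 4 + 2 = 23
  Option 9: 5 + 0 + 5 + 1 + 3 + 4 + 3 + 2 + 3 = 26
  Option 2: 2 + 3 + 4 + 0 + 1 + 0 + 2 + 0 + 5 = 17
Option 3 has the highest total.

Option 3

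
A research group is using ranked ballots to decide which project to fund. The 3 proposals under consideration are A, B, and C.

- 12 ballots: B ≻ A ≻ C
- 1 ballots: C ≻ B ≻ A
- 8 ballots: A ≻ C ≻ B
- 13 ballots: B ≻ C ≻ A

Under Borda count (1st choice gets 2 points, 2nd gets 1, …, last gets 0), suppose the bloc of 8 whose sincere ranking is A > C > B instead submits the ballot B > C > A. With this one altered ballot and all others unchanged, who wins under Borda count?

Borda totals with the altered ballot: A 12, B 67, C 23.
The winner is unchanged: still B.

B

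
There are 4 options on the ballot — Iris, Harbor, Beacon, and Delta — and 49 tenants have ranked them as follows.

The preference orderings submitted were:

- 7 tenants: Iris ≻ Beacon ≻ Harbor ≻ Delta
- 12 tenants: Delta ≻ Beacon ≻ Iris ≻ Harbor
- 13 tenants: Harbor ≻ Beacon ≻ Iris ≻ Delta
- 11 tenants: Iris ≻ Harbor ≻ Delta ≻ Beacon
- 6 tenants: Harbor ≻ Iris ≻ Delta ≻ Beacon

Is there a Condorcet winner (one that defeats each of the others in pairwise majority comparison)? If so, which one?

Head-to-head results (49 voters total):
Iris vs Harbor: Iris wins 30–19.
Iris vs Beacon: Beacon wins 25–24.
Iris vs Delta: Iris wins 37–12.
Harbor vs Beacon: Harbor wins 30–19.
Harbor vs Delta: Harbor wins 37–12.
Beacon vs Delta: Delta wins 29–20.
No candidate beats all others: Iris beats Harbor beats Beacon beats Iris, a majority cycle.

None — there is no Condorcet winner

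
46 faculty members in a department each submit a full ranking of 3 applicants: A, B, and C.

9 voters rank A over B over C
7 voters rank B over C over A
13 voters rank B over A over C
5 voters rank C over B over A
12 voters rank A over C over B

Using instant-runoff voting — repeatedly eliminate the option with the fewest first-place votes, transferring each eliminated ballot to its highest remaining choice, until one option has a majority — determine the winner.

B

Round 1: A 21, B 20, C 5. C has the fewest and is eliminated.
Round 2: B 25, A 21. B has a majority.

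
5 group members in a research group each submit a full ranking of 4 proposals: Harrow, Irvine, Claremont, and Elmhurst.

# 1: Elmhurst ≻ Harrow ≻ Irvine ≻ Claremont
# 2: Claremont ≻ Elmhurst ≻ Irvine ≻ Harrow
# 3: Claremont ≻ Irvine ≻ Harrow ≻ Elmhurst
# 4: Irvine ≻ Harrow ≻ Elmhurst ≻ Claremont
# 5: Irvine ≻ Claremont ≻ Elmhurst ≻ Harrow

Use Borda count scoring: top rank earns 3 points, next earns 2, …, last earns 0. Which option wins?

Borda scores:
  Harrow: 2 + 0 + 1 + 2 + 0 = 5
  Irvine: 1 + 1 + 2 + 3 + 3 = 10
  Claremont: 0 + 3 + 3 + 0 + 2 = 8
  Elmhurst: 3 + 2 + 0 + 1 + 1 = 7
Irvine has the highest total.

Irvine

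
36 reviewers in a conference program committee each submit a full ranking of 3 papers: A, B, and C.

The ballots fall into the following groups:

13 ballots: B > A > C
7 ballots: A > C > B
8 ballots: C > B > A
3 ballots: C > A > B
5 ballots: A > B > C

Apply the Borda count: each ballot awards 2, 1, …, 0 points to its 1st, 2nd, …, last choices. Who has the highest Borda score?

A

Borda scores:
  A: 13·1 + 7·2 + 8·0 + 3·1 + 5·2 = 40
  B: 13·2 + 7·0 + 8·1 + 3·0 + 5·1 = 39
  C: 13·0 + 7·1 + 8·2 + 3·2 + 5·0 = 29
A has the highest total.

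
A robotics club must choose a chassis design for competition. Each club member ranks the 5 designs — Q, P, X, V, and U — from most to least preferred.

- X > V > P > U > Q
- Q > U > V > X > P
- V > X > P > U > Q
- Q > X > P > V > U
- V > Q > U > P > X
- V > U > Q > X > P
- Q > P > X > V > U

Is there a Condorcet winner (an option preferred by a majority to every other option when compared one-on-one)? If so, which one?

V

Head-to-head results (7 voters total):
Q vs P: Q wins 5–2.
Q vs X: Q wins 5–2.
Q vs V: V wins 4–3.
Q vs U: Q wins 4–3.
P vs X: X wins 5–2.
P vs V: V wins 5–2.
P vs U: P wins 4–3.
X vs V: V wins 4–3.
X vs U: X wins 4–3.
V vs U: V wins 6–1.
V beats each rival — Q (4–3), P (5–2), X (4–3), U (6–1) — so V is the Condorcet winner.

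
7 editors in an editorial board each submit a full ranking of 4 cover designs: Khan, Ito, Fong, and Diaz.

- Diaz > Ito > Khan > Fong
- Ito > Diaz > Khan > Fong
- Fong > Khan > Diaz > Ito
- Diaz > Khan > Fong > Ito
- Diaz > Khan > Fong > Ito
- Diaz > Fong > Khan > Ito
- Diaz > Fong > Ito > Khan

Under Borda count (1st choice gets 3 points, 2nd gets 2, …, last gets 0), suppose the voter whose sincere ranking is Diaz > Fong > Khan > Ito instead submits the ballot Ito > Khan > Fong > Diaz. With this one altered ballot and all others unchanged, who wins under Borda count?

Borda totals with the altered ballot: Khan 10, Ito 9, Fong 8, Diaz 15.
The winner is unchanged: still Diaz.

Diaz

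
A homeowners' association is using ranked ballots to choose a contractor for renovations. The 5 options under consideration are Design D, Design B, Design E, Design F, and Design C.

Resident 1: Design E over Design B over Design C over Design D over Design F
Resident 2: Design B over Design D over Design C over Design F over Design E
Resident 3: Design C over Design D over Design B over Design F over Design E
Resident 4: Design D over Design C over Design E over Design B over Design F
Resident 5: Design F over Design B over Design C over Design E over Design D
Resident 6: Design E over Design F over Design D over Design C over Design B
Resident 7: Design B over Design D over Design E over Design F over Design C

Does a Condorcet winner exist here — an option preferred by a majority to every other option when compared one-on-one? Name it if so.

Design B

Head-to-head results (7 voters total):
Design D vs Design B: Design B wins 4–3.
Design D vs Design E: Design D wins 4–3.
Design D vs Design F: Design D wins 5–2.
Design D vs Design C: Design D wins 4–3.
Design B vs Design E: Design B wins 4–3.
Design B vs Design F: Design B wins 5–2.
Design B vs Design C: Design B wins 4–3.
Design E vs Design F: Design E wins 4–3.
Design E vs Design C: Design C wins 4–3.
Design F vs Design C: Design C wins 4–3.
Design B beats each rival — Design D (4–3), Design E (4–3), Design F (5–2), Design C (4–3) — so Design B is the Condorcet winner.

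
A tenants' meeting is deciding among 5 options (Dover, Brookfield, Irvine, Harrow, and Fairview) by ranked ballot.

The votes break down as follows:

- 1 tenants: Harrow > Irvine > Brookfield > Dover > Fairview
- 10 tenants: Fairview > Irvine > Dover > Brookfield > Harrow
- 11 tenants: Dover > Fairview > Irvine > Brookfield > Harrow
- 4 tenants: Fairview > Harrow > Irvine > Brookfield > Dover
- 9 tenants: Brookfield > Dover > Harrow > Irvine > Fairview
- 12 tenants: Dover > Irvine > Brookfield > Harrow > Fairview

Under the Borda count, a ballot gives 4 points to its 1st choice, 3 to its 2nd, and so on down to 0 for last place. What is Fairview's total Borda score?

Borda scores:
  Dover: 1 + 10·2 + 11·4 + 4·0 + 9·3 + 12·4 = 140
  Brookfield: 2 + 10·1 + 11·1 + 4·1 + 9·4 + 12·2 = 87
  Irvine: 3 + 10·3 + 11·2 + 4·2 + 9·1 + 12·3 = 108
  Harrow: 4 + 10·0 + 11·0 + 4·3 + 9·2 + 12·1 = 46
  Fairview: 0 + 10·4 + 11·3 + 4·4 + 9·0 + 12·0 = 89

89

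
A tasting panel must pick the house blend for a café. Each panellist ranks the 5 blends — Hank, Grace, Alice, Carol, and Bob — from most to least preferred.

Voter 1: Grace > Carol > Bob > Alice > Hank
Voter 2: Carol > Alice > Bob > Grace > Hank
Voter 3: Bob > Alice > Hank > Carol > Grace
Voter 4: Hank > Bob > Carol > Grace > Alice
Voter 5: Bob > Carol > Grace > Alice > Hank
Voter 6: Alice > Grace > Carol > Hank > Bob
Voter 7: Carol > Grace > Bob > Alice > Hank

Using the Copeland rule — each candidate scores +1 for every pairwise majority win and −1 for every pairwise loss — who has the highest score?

Pairwise results:
  Hank vs Grace: Grace wins 5–2.
  Hank vs Alice: Alice wins 6–1.
  Hank vs Carol: Carol wins 5–2.
  Hank vs Bob: Bob wins 5–2.
  Grace vs Alice: Grace wins 4–3.
  Grace vs Carol: Carol wins 5–2.
  Grace vs Bob: Bob wins 4–3.
  Alice vs Carol: Carol wins 5–2.
  Alice vs Bob: Bob wins 5–2.
  Carol vs Bob: Carol wins 4–3.
Copeland scores (wins − losses):
  Hank: 0 − 4 = -4
  Grace: 2 − 2 = 0
  Alice: 1 − 3 = -2
  Carol: 4 − 0 = 4
  Bob: 3 − 1 = 2
Carol has the best Copeland score.

Carol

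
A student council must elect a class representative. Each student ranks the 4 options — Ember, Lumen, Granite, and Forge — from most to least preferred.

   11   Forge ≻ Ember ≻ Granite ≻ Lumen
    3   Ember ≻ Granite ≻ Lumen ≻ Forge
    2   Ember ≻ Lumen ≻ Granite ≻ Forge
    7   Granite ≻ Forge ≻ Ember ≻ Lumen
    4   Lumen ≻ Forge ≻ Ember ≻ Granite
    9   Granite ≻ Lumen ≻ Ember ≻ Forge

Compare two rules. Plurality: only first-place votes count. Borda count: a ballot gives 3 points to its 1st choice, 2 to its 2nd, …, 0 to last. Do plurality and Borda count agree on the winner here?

Yes

Plurality first-place counts: Ember 5, Lumen 4, Granite 16, Forge 11 → Granite.
Borda totals: Ember 57, Lumen 37, Granite 67, Forge 55 → Granite.
The two rules agree on Granite.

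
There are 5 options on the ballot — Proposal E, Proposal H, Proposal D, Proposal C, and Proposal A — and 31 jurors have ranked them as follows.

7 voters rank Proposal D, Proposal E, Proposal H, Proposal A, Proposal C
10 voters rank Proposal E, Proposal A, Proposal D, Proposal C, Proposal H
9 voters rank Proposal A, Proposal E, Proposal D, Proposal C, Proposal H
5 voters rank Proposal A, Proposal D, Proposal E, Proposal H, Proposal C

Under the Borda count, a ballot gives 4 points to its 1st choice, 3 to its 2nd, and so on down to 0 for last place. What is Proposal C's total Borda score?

19

Borda scores:
  Proposal E: 7·3 + 10·4 + 9·3 + 5·2 = 98
  Proposal H: 7·2 + 10·0 + 9·0 + 5·1 = 19
  Proposal D: 7·4 + 10·2 + 9·2 + 5·3 = 81
  Proposal C: 7·0 + 10·1 + 9·1 + 5·0 = 19
  Proposal A: 7·1 + 10·3 + 9·4 + 5·4 = 93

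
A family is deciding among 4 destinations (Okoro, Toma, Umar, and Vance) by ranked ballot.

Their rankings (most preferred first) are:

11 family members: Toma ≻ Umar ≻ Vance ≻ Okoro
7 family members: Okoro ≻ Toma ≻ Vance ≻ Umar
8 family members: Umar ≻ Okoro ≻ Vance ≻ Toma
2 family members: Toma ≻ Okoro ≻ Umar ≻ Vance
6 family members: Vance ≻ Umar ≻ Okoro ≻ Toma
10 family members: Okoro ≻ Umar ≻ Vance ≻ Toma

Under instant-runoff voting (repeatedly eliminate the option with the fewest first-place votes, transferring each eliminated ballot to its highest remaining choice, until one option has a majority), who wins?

Umar

Round 1: Okoro 17, Toma 13, Umar 8, Vance 6. Vance has the fewest and is eliminated.
Round 2: Okoro 17, Umar 14, Toma 13. Toma has the fewest and is eliminated.
Round 3: Umar 25, Okoro 19. Umar has a majority.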